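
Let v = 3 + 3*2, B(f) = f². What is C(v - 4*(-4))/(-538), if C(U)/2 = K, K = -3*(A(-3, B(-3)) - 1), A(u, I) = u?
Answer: -12/269 ≈ -0.044610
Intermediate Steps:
v = 9 (v = 3 + 6 = 9)
K = 12 (K = -3*(-3 - 1) = -3*(-4) = 12)
C(U) = 24 (C(U) = 2*12 = 24)
C(v - 4*(-4))/(-538) = 24/(-538) = 24*(-1/538) = -12/269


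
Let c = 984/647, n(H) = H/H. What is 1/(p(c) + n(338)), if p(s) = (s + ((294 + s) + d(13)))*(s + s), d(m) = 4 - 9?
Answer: 418609/372274177 ≈ 0.0011245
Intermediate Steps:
d(m) = -5
n(H) = 1
c = 984/647 (c = 984*(1/647) = 984/647 ≈ 1.5209)
p(s) = 2*s*(289 + 2*s) (p(s) = (s + ((294 + s) - 5))*(s + s) = (s + (289 + s))*(2*s) = (289 + 2*s)*(2*s) = 2*s*(289 + 2*s))
1/(p(c) + n(338)) = 1/(2*(984/647)*(289 + 2*(984/647)) + 1) = 1/(2*(984/647)*(289 + 1968/647) + 1) = 1/(2*(984/647)*(188951/647) + 1) = 1/(371855568/418609 + 1) = 1/(372274177/418609) = 418609/372274177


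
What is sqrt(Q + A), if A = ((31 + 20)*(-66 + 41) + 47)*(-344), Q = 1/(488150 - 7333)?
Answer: 3*sqrt(10851104070603785)/480817 ≈ 649.95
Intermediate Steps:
Q = 1/480817 ≈ 2.0798e-6
A = 422432 (A = (51*(-25) + 47)*(-344) = (-1275 + 47)*(-344) = -1228*(-344) = 422432)
sqrt(Q + A) = sqrt(1/480817 + 422432) = sqrt(203112486945/480817) = 3*sqrt(10851104070603785)/480817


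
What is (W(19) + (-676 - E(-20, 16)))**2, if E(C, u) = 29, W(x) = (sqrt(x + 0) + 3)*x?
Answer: 426763 - 24624*sqrt(19) ≈ 3.1943e+5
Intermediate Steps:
W(x) = x*(3 + sqrt(x)) (W(x) = (sqrt(x) + 3)*x = (3 + sqrt(x))*x = x*(3 + sqrt(x)))
(W(19) + (-676 - E(-20, 16)))**2 = ((19**(3/2) + 3*19) + (-676 - 1*29))**2 = ((19*sqrt(19) + 57) + (-676 - 29))**2 = ((57 + 19*sqrt(19)) - 705)**2 = (-648 + 19*sqrt(19))**2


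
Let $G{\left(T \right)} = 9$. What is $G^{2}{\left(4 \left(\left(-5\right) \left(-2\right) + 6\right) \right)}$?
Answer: $81$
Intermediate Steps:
$G^{2}{\left(4 \left(\left(-5\right) \left(-2\right) + 6\right) \right)} = 9^{2} = 81$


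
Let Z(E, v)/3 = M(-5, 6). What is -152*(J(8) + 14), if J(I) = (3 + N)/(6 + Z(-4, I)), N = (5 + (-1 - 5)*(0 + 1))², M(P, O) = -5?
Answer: -18544/9 ≈ -2060.4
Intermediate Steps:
Z(E, v) = -15 (Z(E, v) = 3*(-5) = -15)
N = 1 (N = (5 - 6*1)² = (5 - 6)² = (-1)² = 1)
J(I) = -4/9 (J(I) = (3 + 1)/(6 - 15) = 4/(-9) = 4*(-⅑) = -4/9)
-152*(J(8) + 14) = -152*(-4/9 + 14) = -152*122/9 = -18544/9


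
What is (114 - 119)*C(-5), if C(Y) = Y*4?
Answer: 100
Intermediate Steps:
C(Y) = 4*Y
(114 - 119)*C(-5) = (114 - 119)*(4*(-5)) = -5*(-20) = 100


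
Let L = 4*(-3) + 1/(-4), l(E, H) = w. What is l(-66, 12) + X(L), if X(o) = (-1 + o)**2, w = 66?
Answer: 3865/16 ≈ 241.56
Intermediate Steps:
l(E, H) = 66
L = -49/4 (L = -12 - 1/4 = -49/4 ≈ -12.250)
l(-66, 12) + X(L) = 66 + (-1 - 49/4)**2 = 66 + (-53/4)**2 = 66 + 2809/16 = 3865/16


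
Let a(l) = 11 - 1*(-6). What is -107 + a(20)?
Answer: -90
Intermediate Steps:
a(l) = 17 (a(l) = 11 + 6 = 17)
-107 + a(20) = -107 + 17 = -90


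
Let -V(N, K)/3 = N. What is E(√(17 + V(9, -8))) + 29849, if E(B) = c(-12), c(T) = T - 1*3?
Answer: 29834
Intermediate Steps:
V(N, K) = -3*N
c(T) = -3 + T (c(T) = T - 3 = -3 + T)
E(B) = -15 (E(B) = -3 - 12 = -15)
E(√(17 + V(9, -8))) + 29849 = -15 + 29849 = 29834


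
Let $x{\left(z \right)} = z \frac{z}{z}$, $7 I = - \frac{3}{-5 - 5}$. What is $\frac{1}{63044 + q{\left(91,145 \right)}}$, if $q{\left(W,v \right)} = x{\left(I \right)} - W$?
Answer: $\frac{70}{4406713} \approx 1.5885 \cdot 10^{-5}$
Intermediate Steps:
$I = \frac{3}{70}$ ($I = \frac{\left(-3\right) \frac{1}{-5 - 5}}{7} = \frac{\left(-3\right) \frac{1}{-10}}{7} = \frac{\left(-3\right) \left(- \frac{1}{10}\right)}{7} = \frac{1}{7} \cdot \frac{3}{10} = \frac{3}{70} \approx 0.042857$)
$x{\left(z \right)} = z$ ($x{\left(z \right)} = z 1 = z$)
$q{\left(W,v \right)} = \frac{3}{70} - W$
$\frac{1}{63044 + q{\left(91,145 \right)}} = \frac{1}{63044 + \left(\frac{3}{70} - 91\right)} = \frac{1}{63044 - \frac{6367}{70}} = \frac{1}{\frac{4406713}{70}} = \frac{70}{4406713}$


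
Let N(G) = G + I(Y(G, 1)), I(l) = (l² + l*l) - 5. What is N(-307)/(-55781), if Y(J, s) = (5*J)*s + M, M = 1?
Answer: -4706000/55781 ≈ -84.366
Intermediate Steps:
Y(J, s) = 1 + 5*J*s (Y(J, s) = (5*J)*s + 1 = 5*J*s + 1 = 1 + 5*J*s)
I(l) = -5 + 2*l² (I(l) = (l² + l²) - 5 = 2*l² - 5 = -5 + 2*l²)
N(G) = -5 + G + 2*(1 + 5*G)² (N(G) = G + (-5 + 2*(1 + 5*G*1)²) = G + (-5 + 2*(1 + 5*G)²) = -5 + G + 2*(1 + 5*G)²)
N(-307)/(-55781) = (-3 + 21*(-307) + 50*(-307)²)/(-55781) = (-3 - 6447 + 50*94249)*(-1/55781) = (-3 - 6447 + 4712450)*(-1/55781) = 4706000*(-1/55781) = -4706000/55781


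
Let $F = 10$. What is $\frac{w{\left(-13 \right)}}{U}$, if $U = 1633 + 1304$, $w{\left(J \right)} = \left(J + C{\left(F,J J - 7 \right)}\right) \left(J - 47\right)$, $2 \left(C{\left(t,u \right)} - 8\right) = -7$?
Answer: $\frac{170}{979} \approx 0.17365$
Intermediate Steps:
$C{\left(t,u \right)} = \frac{9}{2}$ ($C{\left(t,u \right)} = 8 + \frac{1}{2} \left(-7\right) = 8 - \frac{7}{2} = \frac{9}{2}$)
$w{\left(J \right)} = \left(-47 + J\right) \left(\frac{9}{2} + J\right)$ ($w{\left(J \right)} = \left(J + \frac{9}{2}\right) \left(J - 47\right) = \left(\frac{9}{2} + J\right) \left(-47 + J\right) = \left(-47 + J\right) \left(\frac{9}{2} + J\right)$)
$U = 2937$
$\frac{w{\left(-13 \right)}}{U} = \frac{- \frac{423}{2} + \left(-13\right)^{2} - - \frac{1105}{2}}{2937} = \left(- \frac{423}{2} + 169 + \frac{1105}{2}\right) \frac{1}{2937} = 510 \cdot \frac{1}{2937} = \frac{170}{979}$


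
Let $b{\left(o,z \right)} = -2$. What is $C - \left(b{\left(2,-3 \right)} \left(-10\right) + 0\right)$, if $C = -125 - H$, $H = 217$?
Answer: $-362$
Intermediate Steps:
$C = -342$ ($C = -125 - 217 = -342$)
$C - \left(b{\left(2,-3 \right)} \left(-10\right) + 0\right) = -342 - \left(\left(-2\right) \left(-10\right) + 0\right) = -342 - \left(20 + 0\right) = -342 - 20 = -362$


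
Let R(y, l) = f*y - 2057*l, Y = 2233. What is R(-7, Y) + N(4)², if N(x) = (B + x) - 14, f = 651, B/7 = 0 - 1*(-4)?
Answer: -4597514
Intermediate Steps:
B = 28 (B = 7*(0 - 1*(-4)) = 7*(0 + 4) = 7*4 = 28)
N(x) = 14 + x (N(x) = (28 + x) - 14 = 14 + x)
R(y, l) = -2057*l + 651*y (R(y, l) = 651*y - 2057*l = -2057*l + 651*y)
R(-7, Y) + N(4)² = (-2057*2233 + 651*(-7)) + (14 + 4)² = (-4593281 - 4557) + 18² = -4597838 + 324 = -4597514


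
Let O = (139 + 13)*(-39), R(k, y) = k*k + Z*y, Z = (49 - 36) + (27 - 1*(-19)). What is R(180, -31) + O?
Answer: 24643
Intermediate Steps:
Z = 59 (Z = 13 + (27 + 19) = 13 + 46 = 59)
R(k, y) = k² + 59*y (R(k, y) = k*k + 59*y = k² + 59*y)
O = -5928 (O = 152*(-39) = -5928)
R(180, -31) + O = (180² + 59*(-31)) - 5928 = (32400 - 1829) - 5928 = 30571 - 5928 = 24643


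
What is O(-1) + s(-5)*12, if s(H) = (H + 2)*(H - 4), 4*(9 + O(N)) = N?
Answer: 1259/4 ≈ 314.75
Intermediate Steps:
O(N) = -9 + N/4
s(H) = (-4 + H)*(2 + H) (s(H) = (2 + H)*(-4 + H) = (-4 + H)*(2 + H))
O(-1) + s(-5)*12 = (-9 + (¼)*(-1)) + (-8 + (-5)² - 2*(-5))*12 = (-9 - ¼) + (-8 + 25 + 10)*12 = -37/4 + 27*12 = -37/4 + 324 = 1259/4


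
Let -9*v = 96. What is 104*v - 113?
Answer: -3667/3 ≈ -1222.3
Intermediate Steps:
v = -32/3 (v = -⅑*96 = -32/3 ≈ -10.667)
104*v - 113 = 104*(-32/3) - 113 = -3328/3 - 113 = -3667/3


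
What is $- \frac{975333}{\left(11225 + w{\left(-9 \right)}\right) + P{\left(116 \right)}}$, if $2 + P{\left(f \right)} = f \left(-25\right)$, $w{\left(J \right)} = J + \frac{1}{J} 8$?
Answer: $- \frac{8777997}{74818} \approx -117.32$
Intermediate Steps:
$w{\left(J \right)} = J + \frac{8}{J}$
$P{\left(f \right)} = -2 - 25 f$ ($P{\left(f \right)} = -2 + f \left(-25\right) = -2 - 25 f$)
$- \frac{975333}{\left(11225 + w{\left(-9 \right)}\right) + P{\left(116 \right)}} = - \frac{975333}{\left(11225 - \left(9 - \frac{8}{-9}\right)\right) - 2902} = - \frac{975333}{\left(11225 + \left(-9 + 8 \left(- \frac{1}{9}\right)\right)\right) - 2902} = - \frac{975333}{\left(11225 - \frac{89}{9}\right) - 2902} = - \frac{975333}{\frac{100936}{9} - 2902} = - \frac{975333}{\frac{74818}{9}} = \left(-975333\right) \frac{9}{74818} = - \frac{8777997}{74818}$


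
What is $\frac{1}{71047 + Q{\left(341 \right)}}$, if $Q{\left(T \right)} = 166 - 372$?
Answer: $\frac{1}{70841} \approx 1.4116 \cdot 10^{-5}$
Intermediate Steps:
$Q{\left(T \right)} = -206$ ($Q{\left(T \right)} = 166 - 372 = -206$)
$\frac{1}{71047 + Q{\left(341 \right)}} = \frac{1}{71047 - 206} = \frac{1}{70841}$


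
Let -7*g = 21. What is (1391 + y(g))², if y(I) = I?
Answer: 1926544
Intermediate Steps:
g = -3 (g = -⅐*21 = -3)
(1391 + y(g))² = (1391 - 3)² = 1388² = 1926544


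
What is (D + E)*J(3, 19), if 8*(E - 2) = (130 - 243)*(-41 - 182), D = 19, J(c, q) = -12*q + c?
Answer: -5707575/8 ≈ -7.1345e+5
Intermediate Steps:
J(c, q) = c - 12*q
E = 25215/8 (E = 2 + ((130 - 243)*(-41 - 182))/8 = 2 + (-113*(-223))/8 = 2 + (⅛)*25199 = 2 + 25199/8 = 25215/8 ≈ 3151.9)
(D + E)*J(3, 19) = (19 + 25215/8)*(3 - 12*19) = 25367*(3 - 228)/8 = (25367/8)*(-225) = -5707575/8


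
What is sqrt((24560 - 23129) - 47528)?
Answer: I*sqrt(46097) ≈ 214.7*I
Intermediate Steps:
sqrt((24560 - 23129) - 47528) = sqrt(1431 - 47528) = sqrt(-46097) = I*sqrt(46097)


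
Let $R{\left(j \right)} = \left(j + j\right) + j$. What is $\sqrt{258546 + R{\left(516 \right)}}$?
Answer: $\sqrt{260094} \approx 509.99$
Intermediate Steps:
$R{\left(j \right)} = 3 j$ ($R{\left(j \right)} = 2 j + j = 3 j$)
$\sqrt{258546 + R{\left(516 \right)}} = \sqrt{258546 + 3 \cdot 516} = \sqrt{258546 + 1548} = \sqrt{260094}$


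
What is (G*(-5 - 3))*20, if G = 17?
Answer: -2720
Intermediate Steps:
(G*(-5 - 3))*20 = (17*(-5 - 3))*20 = (17*(-8))*20 = -136*20 = -2720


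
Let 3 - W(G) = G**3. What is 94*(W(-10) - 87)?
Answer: 86104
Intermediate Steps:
W(G) = 3 - G**3
94*(W(-10) - 87) = 94*((3 - 1*(-10)**3) - 87) = 94*((3 - 1*(-1000)) - 87) = 94*((3 + 1000) - 87) = 94*(1003 - 87) = 94*916 = 86104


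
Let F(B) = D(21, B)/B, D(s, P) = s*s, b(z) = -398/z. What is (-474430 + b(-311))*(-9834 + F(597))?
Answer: 288723422656908/61889 ≈ 4.6652e+9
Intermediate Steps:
D(s, P) = s**2
F(B) = 441/B (F(B) = 21**2/B = 441/B)
(-474430 + b(-311))*(-9834 + F(597)) = (-474430 - 398/(-311))*(-9834 + 441/597) = (-474430 - 398*(-1/311))*(-9834 + 441*(1/597)) = (-474430 + 398/311)*(-9834 + 147/199) = -147547332/311*(-1956819/199) = 288723422656908/61889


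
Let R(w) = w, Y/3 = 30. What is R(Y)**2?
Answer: 8100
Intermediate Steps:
Y = 90 (Y = 3*30 = 90)
R(Y)**2 = 90**2 = 8100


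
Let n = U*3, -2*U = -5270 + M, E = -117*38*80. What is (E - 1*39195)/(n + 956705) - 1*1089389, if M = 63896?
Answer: -946424518849/868766 ≈ -1.0894e+6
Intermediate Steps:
E = -355680 (E = -4446*80 = -355680)
U = -29313 (U = -(-5270 + 63896)/2 = -½*58626 = -29313)
n = -87939 (n = -29313*3 = -87939)
(E - 1*39195)/(n + 956705) - 1*1089389 = (-355680 - 1*39195)/(-87939 + 956705) - 1*1089389 = (-355680 - 39195)/868766 - 1089389 = -394875*1/868766 - 1089389 = -394875/868766 - 1089389 = -946424518849/868766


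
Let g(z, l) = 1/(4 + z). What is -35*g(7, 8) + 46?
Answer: 471/11 ≈ 42.818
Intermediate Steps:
-35*g(7, 8) + 46 = -35/(4 + 7) + 46 = -35/11 + 46 = 471/11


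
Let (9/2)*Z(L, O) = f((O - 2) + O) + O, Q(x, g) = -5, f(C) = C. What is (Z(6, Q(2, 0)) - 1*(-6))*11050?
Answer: 221000/9 ≈ 24556.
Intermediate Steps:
Z(L, O) = -4/9 + 2*O/3 (Z(L, O) = 2*(((O - 2) + O) + O)/9 = 2*(((-2 + O) + O) + O)/9 = 2*((-2 + 2*O) + O)/9 = 2*(-2 + 3*O)/9 = -4/9 + 2*O/3)
(Z(6, Q(2, 0)) - 1*(-6))*11050 = ((-4/9 + (⅔)*(-5)) - 1*(-6))*11050 = ((-4/9 - 10/3) + 6)*11050 = (-34/9 + 6)*11050 = (20/9)*11050 = 221000/9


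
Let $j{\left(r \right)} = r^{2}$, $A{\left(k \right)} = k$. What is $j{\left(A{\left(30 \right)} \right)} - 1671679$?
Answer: $-1670779$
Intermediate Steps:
$j{\left(A{\left(30 \right)} \right)} - 1671679 = 30^{2} - 1671679 = 900 - 1671679 = -1670779$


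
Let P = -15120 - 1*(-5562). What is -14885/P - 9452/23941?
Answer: 266019569/228828078 ≈ 1.1625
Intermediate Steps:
P = -9558 (P = -15120 + 5562 = -9558)
-14885/P - 9452/23941 = -14885/(-9558) - 9452/23941 = -14885*(-1/9558) - 9452*1/23941 = 14885/9558 - 9452/23941 = 266019569/228828078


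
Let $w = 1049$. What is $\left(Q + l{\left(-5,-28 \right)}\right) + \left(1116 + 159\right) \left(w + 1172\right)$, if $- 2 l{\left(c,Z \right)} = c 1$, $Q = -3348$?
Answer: $\frac{5656859}{2} \approx 2.8284 \cdot 10^{6}$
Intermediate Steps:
$l{\left(c,Z \right)} = - \frac{c}{2}$ ($l{\left(c,Z \right)} = - \frac{c 1}{2} = - \frac{c}{2}$)
$\left(Q + l{\left(-5,-28 \right)}\right) + \left(1116 + 159\right) \left(w + 1172\right) = \left(-3348 - - \frac{5}{2}\right) + \left(1116 + 159\right) \left(1049 + 1172\right) = \left(-3348 + \frac{5}{2}\right) + 1275 \cdot 2221 = - \frac{6691}{2} + 2831775 = \frac{5656859}{2}$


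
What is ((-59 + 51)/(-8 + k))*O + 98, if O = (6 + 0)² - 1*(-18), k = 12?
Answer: -10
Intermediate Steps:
O = 54 (O = 6² + 18 = 36 + 18 = 54)
((-59 + 51)/(-8 + k))*O + 98 = ((-59 + 51)/(-8 + 12))*54 + 98 = -8/4*54 + 98 = -8*¼*54 + 98 = -2*54 + 98 = -108 + 98 = -10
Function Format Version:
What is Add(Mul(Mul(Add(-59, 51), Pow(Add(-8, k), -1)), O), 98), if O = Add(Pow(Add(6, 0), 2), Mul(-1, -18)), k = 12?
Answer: -10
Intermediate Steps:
O = 54 (O = Add(Pow(6, 2), 18) = Add(36, 18) = 54)
Add(Mul(Mul(Add(-59, 51), Pow(Add(-8, k), -1)), O), 98) = Add(Mul(Mul(Add(-59, 51), Pow(Add(-8, 12), -1)), 54), 98) = Add(Mul(Mul(-8, Pow(4, -1)), 54), 98) = Add(Mul(Mul(-8, Rational(1, 4)), 54), 98) = Add(Mul(-2, 54), 98) = Add(-108, 98) = -10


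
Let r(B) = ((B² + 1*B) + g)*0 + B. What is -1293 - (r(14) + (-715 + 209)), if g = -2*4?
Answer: -801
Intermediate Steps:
g = -8
r(B) = B (r(B) = ((B² + 1*B) - 8)*0 + B = ((B² + B) - 8)*0 + B = ((B + B²) - 8)*0 + B = (-8 + B + B²)*0 + B = 0 + B = B)
-1293 - (r(14) + (-715 + 209)) = -1293 - (14 + (-715 + 209)) = -1293 - (14 - 506) = -1293 - 1*(-492) = -1293 + 492 = -801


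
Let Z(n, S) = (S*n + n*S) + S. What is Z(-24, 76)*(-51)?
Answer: 182172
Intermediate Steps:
Z(n, S) = S + 2*S*n (Z(n, S) = (S*n + S*n) + S = 2*S*n + S = S + 2*S*n)
Z(-24, 76)*(-51) = (76*(1 + 2*(-24)))*(-51) = (76*(1 - 48))*(-51) = (76*(-47))*(-51) = -3572*(-51) = 182172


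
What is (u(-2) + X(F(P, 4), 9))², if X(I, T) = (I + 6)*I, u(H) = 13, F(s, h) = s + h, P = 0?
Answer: 2809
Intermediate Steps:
F(s, h) = h + s
X(I, T) = I*(6 + I) (X(I, T) = (6 + I)*I = I*(6 + I))
(u(-2) + X(F(P, 4), 9))² = (13 + (4 + 0)*(6 + (4 + 0)))² = (13 + 4*(6 + 4))² = (13 + 4*10)² = (13 + 40)² = 53² = 2809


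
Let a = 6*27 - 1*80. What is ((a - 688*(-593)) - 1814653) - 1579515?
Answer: -2986102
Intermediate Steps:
a = 82 (a = 162 - 80 = 82)
((a - 688*(-593)) - 1814653) - 1579515 = ((82 - 688*(-593)) - 1814653) - 1579515 = ((82 + 407984) - 1814653) - 1579515 = (408066 - 1814653) - 1579515 = -1406587 - 1579515 = -2986102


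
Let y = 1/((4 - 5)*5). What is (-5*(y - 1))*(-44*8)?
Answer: -2112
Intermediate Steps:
y = -⅕ (y = (⅕)/(-1) = -1*⅕ = -⅕ ≈ -0.20000)
(-5*(y - 1))*(-44*8) = (-5*(-⅕ - 1))*(-44*8) = -5*(-6/5)*(-352) = 6*(-352) = -2112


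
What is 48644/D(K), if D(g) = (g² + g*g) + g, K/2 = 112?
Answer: 12161/25144 ≈ 0.48365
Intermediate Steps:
K = 224 (K = 2*112 = 224)
D(g) = g + 2*g² (D(g) = (g² + g²) + g = 2*g² + g = g + 2*g²)
48644/D(K) = 48644/((224*(1 + 2*224))) = 48644/((224*(1 + 448))) = 48644/((224*449)) = 48644/100576 = 48644*(1/100576) = 12161/25144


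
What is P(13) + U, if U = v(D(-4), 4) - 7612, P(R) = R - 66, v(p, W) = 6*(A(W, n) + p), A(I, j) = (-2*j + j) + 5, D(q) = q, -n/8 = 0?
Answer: -7659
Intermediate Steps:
n = 0 (n = -8*0 = 0)
A(I, j) = 5 - j (A(I, j) = -j + 5 = 5 - j)
v(p, W) = 30 + 6*p (v(p, W) = 6*((5 - 1*0) + p) = 6*((5 + 0) + p) = 6*(5 + p) = 30 + 6*p)
P(R) = -66 + R
U = -7606 (U = (30 + 6*(-4)) - 7612 = (30 - 24) - 7612 = 6 - 7612 = -7606)
P(13) + U = (-66 + 13) - 7606 = -53 - 7606 = -7659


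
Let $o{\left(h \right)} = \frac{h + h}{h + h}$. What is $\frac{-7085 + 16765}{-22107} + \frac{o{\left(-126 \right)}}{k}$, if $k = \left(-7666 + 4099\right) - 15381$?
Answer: $- \frac{20382083}{46542604} \approx -0.43792$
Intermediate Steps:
$o{\left(h \right)} = 1$ ($o{\left(h \right)} = \frac{2 h}{2 h} = 2 h \frac{1}{2 h} = 1$)
$k = -18948$ ($k = -3567 - 15381 = -18948$)
$\frac{-7085 + 16765}{-22107} + \frac{o{\left(-126 \right)}}{k} = \frac{-7085 + 16765}{-22107} + 1 \frac{1}{-18948} = 9680 \left(- \frac{1}{22107}\right) + 1 \left(- \frac{1}{18948}\right) = - \frac{9680}{22107} - \frac{1}{18948} = - \frac{20382083}{46542604}$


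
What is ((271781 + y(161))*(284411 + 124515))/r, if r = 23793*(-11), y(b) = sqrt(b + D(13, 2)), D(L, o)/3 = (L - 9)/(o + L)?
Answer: -15876902458/37389 - 58418*sqrt(4045)/186945 ≈ -4.2466e+5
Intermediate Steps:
D(L, o) = 3*(-9 + L)/(L + o) (D(L, o) = 3*((L - 9)/(o + L)) = 3*((-9 + L)/(L + o)) = 3*(-9 + L)/(L + o))
y(b) = sqrt(4/5 + b) (y(b) = sqrt(b + 3*(-9 + 13)/(13 + 2)) = sqrt(b + 3*4/15) = sqrt(b + 3*(1/15)*4) = sqrt(b + 4/5) = sqrt(4/5 + b))
r = -261723
((271781 + y(161))*(284411 + 124515))/r = ((271781 + sqrt(20 + 25*161)/5)*(284411 + 124515))/(-261723) = ((271781 + sqrt(20 + 4025)/5)*408926)*(-1/261723) = ((271781 + sqrt(4045)/5)*408926)*(-1/261723) = (111138317206 + 408926*sqrt(4045)/5)*(-1/261723) = -15876902458/37389 - 58418*sqrt(4045)/186945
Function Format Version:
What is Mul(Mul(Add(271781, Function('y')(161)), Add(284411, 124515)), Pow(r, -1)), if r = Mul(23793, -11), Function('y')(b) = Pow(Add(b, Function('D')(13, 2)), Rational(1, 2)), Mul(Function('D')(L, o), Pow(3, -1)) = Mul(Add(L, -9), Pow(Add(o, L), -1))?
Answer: Add(Rational(-15876902458, 37389), Mul(Rational(-58418, 186945), Pow(4045, Rational(1, 2)))) ≈ -4.2466e+5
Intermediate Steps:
Function('D')(L, o) = Mul(3, Pow(Add(L, o), -1), Add(-9, L)) (Function('D')(L, o) = Mul(3, Mul(Add(L, -9), Pow(Add(o, L), -1))) = Mul(3, Mul(Add(-9, L), Pow(Add(L, o), -1))) = Mul(3, Mul(Pow(Add(L, o), -1), Add(-9, L))) = Mul(3, Pow(Add(L, o), -1), Add(-9, L)))
Function('y')(b) = Pow(Add(Rational(4, 5), b), Rational(1, 2)) (Function('y')(b) = Pow(Add(b, Mul(3, Pow(Add(13, 2), -1), Add(-9, 13))), Rational(1, 2)) = Pow(Add(b, Mul(3, Pow(15, -1), 4)), Rational(1, 2)) = Pow(Add(b, Mul(3, Rational(1, 15), 4)), Rational(1, 2)) = Pow(Add(b, Rational(4, 5)), Rational(1, 2)) = Pow(Add(Rational(4, 5), b), Rational(1, 2)))
r = -261723
Mul(Mul(Add(271781, Function('y')(161)), Add(284411, 124515)), Pow(r, -1)) = Mul(Mul(Add(271781, Mul(Rational(1, 5), Pow(Add(20, Mul(25, 161)), Rational(1, 2)))), Add(284411, 124515)), Pow(-261723, -1)) = Mul(Mul(Add(271781, Mul(Rational(1, 5), Pow(Add(20, 4025), Rational(1, 2)))), 408926), Rational(-1, 261723)) = Mul(Mul(Add(271781, Mul(Rational(1, 5), Pow(4045, Rational(1, 2)))), 408926), Rational(-1, 261723)) = Mul(Add(111138317206, Mul(Rational(408926, 5), Pow(4045, Rational(1, 2)))), Rational(-1, 261723)) = Add(Rational(-15876902458, 37389), Mul(Rational(-58418, 186945), Pow(4045, Rational(1, 2))))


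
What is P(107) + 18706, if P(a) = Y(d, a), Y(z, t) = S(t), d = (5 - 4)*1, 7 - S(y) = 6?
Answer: 18707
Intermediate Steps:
S(y) = 1 (S(y) = 7 - 1*6 = 7 - 6 = 1)
d = 1 (d = 1*1 = 1)
Y(z, t) = 1
P(a) = 1
P(107) + 18706 = 1 + 18706 = 18707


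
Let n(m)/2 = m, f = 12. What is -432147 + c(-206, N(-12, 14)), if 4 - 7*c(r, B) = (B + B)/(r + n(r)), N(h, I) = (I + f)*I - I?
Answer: -934732375/2163 ≈ -4.3215e+5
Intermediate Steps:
n(m) = 2*m
N(h, I) = -I + I*(12 + I) (N(h, I) = (I + 12)*I - I = (12 + I)*I - I = I*(12 + I) - I = -I + I*(12 + I))
c(r, B) = 4/7 - 2*B/(21*r) (c(r, B) = 4/7 - (B + B)/(7*(r + 2*r)) = 4/7 - 2*B/(7*(3*r)) = 4/7 - 2*B*1/(3*r)/7 = 4/7 - 2*B/(21*r))
-432147 + c(-206, N(-12, 14)) = -432147 + (2/21)*(-14*(11 + 14) + 6*(-206))/(-206) = -432147 + (2/21)*(-1/206)*(-14*25 - 1236) = -432147 + (2/21)*(-1/206)*(-1*350 - 1236) = -432147 + (2/21)*(-1/206)*(-350 - 1236) = -432147 + (2/21)*(-1/206)*(-1586) = -432147 + 1586/2163 = -934732375/2163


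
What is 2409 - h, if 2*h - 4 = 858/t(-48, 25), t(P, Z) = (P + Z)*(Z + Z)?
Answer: 2768479/1150 ≈ 2407.4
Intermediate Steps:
t(P, Z) = 2*Z*(P + Z) (t(P, Z) = (P + Z)*(2*Z) = 2*Z*(P + Z))
h = 1871/1150 (h = 2 + (858/((2*25*(-48 + 25))))/2 = 2 + (858/((2*25*(-23))))/2 = 2 + (858/(-1150))/2 = 2 + (858*(-1/1150))/2 = 2 + (½)*(-429/575) = 2 - 429/1150 = 1871/1150 ≈ 1.6270)
2409 - h = 2409 - 1*1871/1150 = 2409 - 1871/1150 = 2768479/1150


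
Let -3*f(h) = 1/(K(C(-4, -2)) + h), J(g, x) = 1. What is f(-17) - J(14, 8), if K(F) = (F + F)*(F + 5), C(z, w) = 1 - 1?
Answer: -50/51 ≈ -0.98039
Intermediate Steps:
C(z, w) = 0
K(F) = 2*F*(5 + F) (K(F) = (2*F)*(5 + F) = 2*F*(5 + F))
f(h) = -1/(3*h) (f(h) = -1/(3*(2*0*(5 + 0) + h)) = -1/(3*(2*0*5 + h)) = -1/(3*(0 + h)) = -1/(3*h))
f(-17) - J(14, 8) = -1/3/(-17) - 1*1 = -1/3*(-1/17) - 1 = 1/51 - 1 = -50/51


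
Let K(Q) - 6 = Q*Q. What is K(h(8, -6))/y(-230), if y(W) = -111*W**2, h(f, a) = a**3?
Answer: -7777/978650 ≈ -0.0079467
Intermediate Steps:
K(Q) = 6 + Q**2 (K(Q) = 6 + Q*Q = 6 + Q**2)
K(h(8, -6))/y(-230) = (6 + ((-6)**3)**2)/((-111*(-230)**2)) = (6 + (-216)**2)/((-111*52900)) = (6 + 46656)/(-5871900) = 46662*(-1/5871900) = -7777/978650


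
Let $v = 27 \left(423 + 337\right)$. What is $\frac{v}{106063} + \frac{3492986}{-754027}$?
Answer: $- \frac{355003940078}{79974365701} \approx -4.439$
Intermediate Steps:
$v = 20520$ ($v = 27 \cdot 760 = 20520$)
$\frac{v}{106063} + \frac{3492986}{-754027} = \frac{20520}{106063} + \frac{3492986}{-754027} = 20520 \cdot \frac{1}{106063} + 3492986 \left(- \frac{1}{754027}\right) = \frac{20520}{106063} - \frac{3492986}{754027} = - \frac{355003940078}{79974365701}$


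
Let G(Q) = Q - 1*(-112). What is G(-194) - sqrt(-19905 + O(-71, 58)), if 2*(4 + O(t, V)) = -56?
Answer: -82 - I*sqrt(19937) ≈ -82.0 - 141.2*I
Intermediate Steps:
O(t, V) = -32 (O(t, V) = -4 + (1/2)*(-56) = -4 - 28 = -32)
G(Q) = 112 + Q (G(Q) = Q + 112 = 112 + Q)
G(-194) - sqrt(-19905 + O(-71, 58)) = (112 - 194) - sqrt(-19905 - 32) = -82 - sqrt(-19937) = -82 - I*sqrt(19937)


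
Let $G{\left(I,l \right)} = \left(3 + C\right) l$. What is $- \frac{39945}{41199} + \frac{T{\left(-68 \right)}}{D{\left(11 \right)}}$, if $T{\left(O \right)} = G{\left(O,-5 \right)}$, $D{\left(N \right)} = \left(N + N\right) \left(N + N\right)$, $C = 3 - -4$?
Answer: $- \frac{3565555}{3323386} \approx -1.0729$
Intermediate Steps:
$C = 7$ ($C = 3 + 4 = 7$)
$D{\left(N \right)} = 4 N^{2}$ ($D{\left(N \right)} = 2 N 2 N = 4 N^{2}$)
$G{\left(I,l \right)} = 10 l$ ($G{\left(I,l \right)} = \left(3 + 7\right) l = 10 l$)
$T{\left(O \right)} = -50$ ($T{\left(O \right)} = 10 \left(-5\right) = -50$)
$- \frac{39945}{41199} + \frac{T{\left(-68 \right)}}{D{\left(11 \right)}} = - \frac{39945}{41199} - \frac{50}{4 \cdot 11^{2}} = \left(-39945\right) \frac{1}{41199} - \frac{50}{4 \cdot 121} = - \frac{13315}{13733} - \frac{50}{484} = - \frac{13315}{13733} - \frac{25}{242} = - \frac{3565555}{3323386}$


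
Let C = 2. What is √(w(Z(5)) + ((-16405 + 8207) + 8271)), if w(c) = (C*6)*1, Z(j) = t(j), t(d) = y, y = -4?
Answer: √85 ≈ 9.2195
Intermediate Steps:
t(d) = -4
Z(j) = -4
w(c) = 12 (w(c) = (2*6)*1 = 12*1 = 12)
√(w(Z(5)) + ((-16405 + 8207) + 8271)) = √(12 + ((-16405 + 8207) + 8271)) = √(12 + (-8198 + 8271)) = √(12 + 73) = √85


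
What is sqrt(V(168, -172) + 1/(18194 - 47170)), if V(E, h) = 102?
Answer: sqrt(5352502861)/7244 ≈ 10.100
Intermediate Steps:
sqrt(V(168, -172) + 1/(18194 - 47170)) = sqrt(102 + 1/(18194 - 47170)) = sqrt(102 + 1/(-28976)) = sqrt(102 - 1/28976) = sqrt(2955551/28976) = sqrt(5352502861)/7244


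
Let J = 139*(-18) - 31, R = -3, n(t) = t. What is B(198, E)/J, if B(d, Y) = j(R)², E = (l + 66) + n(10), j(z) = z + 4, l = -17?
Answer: -1/2533 ≈ -0.00039479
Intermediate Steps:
j(z) = 4 + z
E = 59 (E = (-17 + 66) + 10 = 49 + 10 = 59)
J = -2533 (J = -2502 - 31 = -2533)
B(d, Y) = 1 (B(d, Y) = (4 - 3)² = 1² = 1)
B(198, E)/J = 1/(-2533) = 1*(-1/2533) = -1/2533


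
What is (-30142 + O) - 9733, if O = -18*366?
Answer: -46463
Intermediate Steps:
O = -6588
(-30142 + O) - 9733 = (-30142 - 6588) - 9733 = -36730 - 9733 = -46463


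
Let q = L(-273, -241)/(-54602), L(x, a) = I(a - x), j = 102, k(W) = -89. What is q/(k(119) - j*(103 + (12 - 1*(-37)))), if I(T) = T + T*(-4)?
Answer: -48/425704493 ≈ -1.1275e-7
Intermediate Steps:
I(T) = -3*T (I(T) = T - 4*T = -3*T)
L(x, a) = -3*a + 3*x (L(x, a) = -3*(a - x) = -3*a + 3*x)
q = 48/27301 (q = (-3*(-241) + 3*(-273))/(-54602) = (723 - 819)*(-1/54602) = -96*(-1/54602) = 48/27301 ≈ 0.0017582)
q/(k(119) - j*(103 + (12 - 1*(-37)))) = 48/(27301*(-89 - 102*(103 + (12 - 1*(-37))))) = 48/(27301*(-89 - 102*(103 + (12 + 37)))) = 48/(27301*(-89 - 102*(103 + 49))) = 48/(27301*(-89 - 102*152)) = 48/(27301*(-89 - 1*15504)) = 48/(27301*(-89 - 15504)) = (48/27301)/(-15593) = (48/27301)*(-1/15593) = -48/425704493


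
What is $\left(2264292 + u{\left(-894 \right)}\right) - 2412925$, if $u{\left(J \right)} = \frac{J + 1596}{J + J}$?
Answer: $- \frac{44292751}{298} \approx -1.4863 \cdot 10^{5}$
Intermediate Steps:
$u{\left(J \right)} = \frac{1596 + J}{2 J}$
$\left(2264292 + u{\left(-894 \right)}\right) - 2412925 = \left(2264292 + \frac{1596 - 894}{2 \left(-894\right)}\right) - 2412925 = \left(2264292 + \frac{1}{2} \left(- \frac{1}{894}\right) 702\right) - 2412925 = \left(2264292 - \frac{117}{298}\right) - 2412925 = \frac{674758899}{298} - 2412925 = - \frac{44292751}{298}$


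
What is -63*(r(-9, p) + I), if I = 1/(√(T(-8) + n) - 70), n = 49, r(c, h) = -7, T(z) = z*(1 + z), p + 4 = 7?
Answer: 60543/137 + 9*√105/685 ≈ 442.05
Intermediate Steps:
p = 3 (p = -4 + 7 = 3)
I = 1/(-70 + √105) (I = 1/(√(-8*(1 - 8) + 49) - 70) = 1/(√(-8*(-7) + 49) - 70) = 1/(√(56 + 49) - 70) = 1/(√105 - 70) = 1/(-70 + √105) ≈ -0.016736)
-63*(r(-9, p) + I) = -63*(-7 + (-2/137 - √105/4795)) = -63*(-961/137 - √105/4795) = 60543/137 + 9*√105/685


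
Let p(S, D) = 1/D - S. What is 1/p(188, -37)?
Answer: -37/6957 ≈ -0.0053184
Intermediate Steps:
1/p(188, -37) = 1/(1/(-37) - 1*188) = 1/(-1/37 - 188) = 1/(-6957/37) = -37/6957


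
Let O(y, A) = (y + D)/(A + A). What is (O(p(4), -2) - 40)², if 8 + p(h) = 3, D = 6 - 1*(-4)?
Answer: 27225/16 ≈ 1701.6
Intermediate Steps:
D = 10 (D = 6 + 4 = 10)
p(h) = -5 (p(h) = -8 + 3 = -5)
O(y, A) = (10 + y)/(2*A) (O(y, A) = (y + 10)/(A + A) = (10 + y)/((2*A)) = (10 + y)*(1/(2*A)) = (10 + y)/(2*A))
(O(p(4), -2) - 40)² = ((½)*(10 - 5)/(-2) - 40)² = ((½)*(-½)*5 - 40)² = (-5/4 - 40)² = (-165/4)² = 27225/16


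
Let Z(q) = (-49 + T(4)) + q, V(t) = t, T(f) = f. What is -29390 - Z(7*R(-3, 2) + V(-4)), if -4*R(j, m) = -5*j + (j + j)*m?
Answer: -117343/4 ≈ -29336.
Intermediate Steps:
R(j, m) = 5*j/4 - j*m/2 (R(j, m) = -(-5*j + (j + j)*m)/4 = -(-5*j + (2*j)*m)/4 = -(-5*j + 2*j*m)/4 = 5*j/4 - j*m/2)
Z(q) = -45 + q (Z(q) = (-49 + 4) + q = -45 + q)
-29390 - Z(7*R(-3, 2) + V(-4)) = -29390 - (-45 + (7*((1/4)*(-3)*(5 - 2*2)) - 4)) = -29390 - (-45 + (7*((1/4)*(-3)*(5 - 4)) - 4)) = -29390 - (-45 + (7*((1/4)*(-3)*1) - 4)) = -29390 - (-45 + (7*(-3/4) - 4)) = -29390 - (-45 + (-21/4 - 4)) = -29390 - (-45 - 37/4) = -29390 - 1*(-217/4) = -29390 + 217/4 = -117343/4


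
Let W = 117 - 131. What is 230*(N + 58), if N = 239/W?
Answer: 65895/7 ≈ 9413.6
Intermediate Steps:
W = -14
N = -239/14 (N = 239/(-14) = 239*(-1/14) = -239/14 ≈ -17.071)
230*(N + 58) = 230*(-239/14 + 58) = 230*(573/14) = 65895/7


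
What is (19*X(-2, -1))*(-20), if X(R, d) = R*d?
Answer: -760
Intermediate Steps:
(19*X(-2, -1))*(-20) = (19*(-2*(-1)))*(-20) = (19*2)*(-20) = 38*(-20) = -760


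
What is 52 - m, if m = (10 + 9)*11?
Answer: -157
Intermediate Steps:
m = 209 (m = 19*11 = 209)
52 - m = 52 - 1*209 = 52 - 209 = -157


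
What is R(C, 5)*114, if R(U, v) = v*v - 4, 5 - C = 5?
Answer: 2394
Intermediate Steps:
C = 0 (C = 5 - 1*5 = 5 - 5 = 0)
R(U, v) = -4 + v² (R(U, v) = v² - 4 = -4 + v²)
R(C, 5)*114 = (-4 + 5²)*114 = (-4 + 25)*114 = 21*114 = 2394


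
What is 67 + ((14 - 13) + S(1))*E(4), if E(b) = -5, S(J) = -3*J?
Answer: 77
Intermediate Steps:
67 + ((14 - 13) + S(1))*E(4) = 67 + ((14 - 13) - 3*1)*(-5) = 67 + (1 - 3)*(-5) = 67 - 2*(-5) = 67 + 10 = 77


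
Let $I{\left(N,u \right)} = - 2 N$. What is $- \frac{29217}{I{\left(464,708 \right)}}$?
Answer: $\frac{29217}{928} \approx 31.484$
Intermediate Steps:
$- \frac{29217}{I{\left(464,708 \right)}} = - \frac{29217}{\left(-2\right) 464} = - \frac{29217}{-928} = \left(-29217\right) \left(- \frac{1}{928}\right) = \frac{29217}{928}$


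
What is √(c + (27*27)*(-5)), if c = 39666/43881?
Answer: I*√779651177011/14627 ≈ 60.366*I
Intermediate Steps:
c = 13222/14627 (c = 39666*(1/43881) = 13222/14627 ≈ 0.90394)
√(c + (27*27)*(-5)) = √(13222/14627 + (27*27)*(-5)) = √(13222/14627 + 729*(-5)) = √(13222/14627 - 3645) = √(-53302193/14627) = I*√779651177011/14627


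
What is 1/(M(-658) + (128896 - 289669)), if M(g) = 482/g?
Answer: -329/52894558 ≈ -6.2199e-6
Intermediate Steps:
1/(M(-658) + (128896 - 289669)) = 1/(482/(-658) + (128896 - 289669)) = 1/(482*(-1/658) - 160773) = 1/(-241/329 - 160773) = 1/(-52894558/329) = -329/52894558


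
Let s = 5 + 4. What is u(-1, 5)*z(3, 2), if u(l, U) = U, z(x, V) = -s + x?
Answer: -30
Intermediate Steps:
s = 9
z(x, V) = -9 + x (z(x, V) = -1*9 + x = -9 + x)
u(-1, 5)*z(3, 2) = 5*(-9 + 3) = 5*(-6) = -30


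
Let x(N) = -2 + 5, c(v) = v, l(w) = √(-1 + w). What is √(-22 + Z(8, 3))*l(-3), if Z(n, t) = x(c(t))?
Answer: -2*√19 ≈ -8.7178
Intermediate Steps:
x(N) = 3
Z(n, t) = 3
√(-22 + Z(8, 3))*l(-3) = √(-22 + 3)*√(-1 - 3) = √(-19)*√(-4) = (I*√19)*(2*I) = -2*√19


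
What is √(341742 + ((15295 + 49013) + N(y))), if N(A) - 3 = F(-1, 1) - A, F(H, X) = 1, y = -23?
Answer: √406077 ≈ 637.24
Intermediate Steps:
N(A) = 4 - A (N(A) = 3 + (1 - A) = 4 - A)
√(341742 + ((15295 + 49013) + N(y))) = √(341742 + ((15295 + 49013) + (4 - 1*(-23)))) = √(341742 + (64308 + (4 + 23))) = √(341742 + (64308 + 27)) = √(341742 + 64335) = √406077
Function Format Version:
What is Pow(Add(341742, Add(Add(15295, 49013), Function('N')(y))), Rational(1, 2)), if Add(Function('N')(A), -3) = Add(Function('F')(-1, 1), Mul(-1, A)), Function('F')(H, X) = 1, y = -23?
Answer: Pow(406077, Rational(1, 2)) ≈ 637.24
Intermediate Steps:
Function('N')(A) = Add(4, Mul(-1, A)) (Function('N')(A) = Add(3, Add(1, Mul(-1, A))) = Add(4, Mul(-1, A)))
Pow(Add(341742, Add(Add(15295, 49013), Function('N')(y))), Rational(1, 2)) = Pow(Add(341742, Add(Add(15295, 49013), Add(4, Mul(-1, -23)))), Rational(1, 2)) = Pow(Add(341742, Add(64308, Add(4, 23))), Rational(1, 2)) = Pow(Add(341742, Add(64308, 27)), Rational(1, 2)) = Pow(Add(341742, 64335), Rational(1, 2)) = Pow(406077, Rational(1, 2))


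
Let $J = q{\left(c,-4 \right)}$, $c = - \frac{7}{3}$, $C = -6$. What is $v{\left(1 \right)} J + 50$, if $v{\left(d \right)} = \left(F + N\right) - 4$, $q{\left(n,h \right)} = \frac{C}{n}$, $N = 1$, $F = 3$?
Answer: $50$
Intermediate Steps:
$c = - \frac{7}{3}$ ($c = \left(-7\right) \frac{1}{3} = - \frac{7}{3} \approx -2.3333$)
$q{\left(n,h \right)} = - \frac{6}{n}$
$J = \frac{18}{7}$ ($J = - \frac{6}{- \frac{7}{3}} = \left(-6\right) \left(- \frac{3}{7}\right) = \frac{18}{7} \approx 2.5714$)
$v{\left(d \right)} = 0$ ($v{\left(d \right)} = \left(3 + 1\right) - 4 = 4 - 4 = 0$)
$v{\left(1 \right)} J + 50 = 0 \cdot \frac{18}{7} + 50 = 0 + 50 = 50$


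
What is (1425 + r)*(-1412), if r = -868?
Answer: -786484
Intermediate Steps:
(1425 + r)*(-1412) = (1425 - 868)*(-1412) = 557*(-1412) = -786484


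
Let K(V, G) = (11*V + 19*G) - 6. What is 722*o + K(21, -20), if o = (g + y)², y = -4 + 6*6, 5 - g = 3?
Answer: 834477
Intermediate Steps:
g = 2 (g = 5 - 1*3 = 5 - 3 = 2)
y = 32 (y = -4 + 36 = 32)
K(V, G) = -6 + 11*V + 19*G
o = 1156 (o = (2 + 32)² = 34² = 1156)
722*o + K(21, -20) = 722*1156 + (-6 + 11*21 + 19*(-20)) = 834632 + (-6 + 231 - 380) = 834632 - 155 = 834477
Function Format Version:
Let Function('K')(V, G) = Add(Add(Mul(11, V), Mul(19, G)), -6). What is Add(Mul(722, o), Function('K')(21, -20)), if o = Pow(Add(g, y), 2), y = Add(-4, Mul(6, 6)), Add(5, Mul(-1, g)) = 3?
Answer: 834477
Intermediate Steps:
g = 2 (g = Add(5, Mul(-1, 3)) = Add(5, -3) = 2)
y = 32 (y = Add(-4, 36) = 32)
Function('K')(V, G) = Add(-6, Mul(11, V), Mul(19, G))
o = 1156 (o = Pow(Add(2, 32), 2) = Pow(34, 2) = 1156)
Add(Mul(722, o), Function('K')(21, -20)) = Add(Mul(722, 1156), Add(-6, Mul(11, 21), Mul(19, -20))) = Add(834632, Add(-6, 231, -380)) = Add(834632, -155) = 834477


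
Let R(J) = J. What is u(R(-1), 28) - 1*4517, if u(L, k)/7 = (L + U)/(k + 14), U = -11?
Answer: -4519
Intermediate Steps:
u(L, k) = 7*(-11 + L)/(14 + k) (u(L, k) = 7*((L - 11)/(k + 14)) = 7*((-11 + L)/(14 + k)) = 7*(-11 + L)/(14 + k))
u(R(-1), 28) - 1*4517 = 7*(-11 - 1)/(14 + 28) - 1*4517 = 7*(-12)/42 - 4517 = 7*(1/42)*(-12) - 4517 = -2 - 4517 = -4519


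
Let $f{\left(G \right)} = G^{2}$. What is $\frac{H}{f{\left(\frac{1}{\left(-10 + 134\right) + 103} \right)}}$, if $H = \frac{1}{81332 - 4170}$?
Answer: $\frac{51529}{77162} \approx 0.6678$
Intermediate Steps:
$H = \frac{1}{77162} \approx 1.296 \cdot 10^{-5}$
$\frac{H}{f{\left(\frac{1}{\left(-10 + 134\right) + 103} \right)}} = \frac{1}{77162 \left(\frac{1}{\left(-10 + 134\right) + 103}\right)^{2}} = \frac{1}{77162 \left(\frac{1}{124 + 103}\right)^{2}} = \frac{1}{77162 \left(\frac{1}{227}\right)^{2}} = \frac{\frac{1}{\frac{1}{51529}}}{77162} = \frac{1}{77162} \cdot 51529 = \frac{51529}{77162}$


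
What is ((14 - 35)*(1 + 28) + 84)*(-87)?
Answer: 45675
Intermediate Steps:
((14 - 35)*(1 + 28) + 84)*(-87) = (-21*29 + 84)*(-87) = (-609 + 84)*(-87) = -525*(-87) = 45675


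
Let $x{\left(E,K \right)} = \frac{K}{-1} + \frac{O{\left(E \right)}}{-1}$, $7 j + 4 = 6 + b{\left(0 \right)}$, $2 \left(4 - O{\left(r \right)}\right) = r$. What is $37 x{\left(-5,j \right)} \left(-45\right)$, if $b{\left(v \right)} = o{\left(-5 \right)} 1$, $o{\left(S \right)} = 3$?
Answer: $\frac{168165}{14} \approx 12012.0$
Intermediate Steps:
$b{\left(v \right)} = 3$ ($b{\left(v \right)} = 3 \cdot 1 = 3$)
$O{\left(r \right)} = 4 - \frac{r}{2}$
$j = \frac{5}{7}$ ($j = - \frac{4}{7} + \frac{6 + 3}{7} = - \frac{4}{7} + \frac{1}{7} \cdot 9 = - \frac{4}{7} + \frac{9}{7} = \frac{5}{7} \approx 0.71429$)
$x{\left(E,K \right)} = -4 + \frac{E}{2} - K$ ($x{\left(E,K \right)} = \frac{K}{-1} + \frac{4 - \frac{E}{2}}{-1} = K \left(-1\right) + \left(4 - \frac{E}{2}\right) \left(-1\right) = - K + \left(-4 + \frac{E}{2}\right) = -4 + \frac{E}{2} - K$)
$37 x{\left(-5,j \right)} \left(-45\right) = 37 \left(-4 + \frac{1}{2} \left(-5\right) - \frac{5}{7}\right) \left(-45\right) = 37 \left(-4 - \frac{5}{2} - \frac{5}{7}\right) \left(-45\right) = 37 \left(- \frac{101}{14}\right) \left(-45\right) = \left(- \frac{3737}{14}\right) \left(-45\right) = \frac{168165}{14}$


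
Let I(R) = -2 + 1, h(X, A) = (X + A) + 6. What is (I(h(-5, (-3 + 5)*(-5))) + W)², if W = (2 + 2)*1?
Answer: 9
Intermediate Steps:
h(X, A) = 6 + A + X (h(X, A) = (A + X) + 6 = 6 + A + X)
I(R) = -1
W = 4 (W = 4*1 = 4)
(I(h(-5, (-3 + 5)*(-5))) + W)² = (-1 + 4)² = 3² = 9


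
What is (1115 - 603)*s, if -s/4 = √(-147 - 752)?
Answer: -2048*I*√899 ≈ -61406.0*I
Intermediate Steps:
s = -4*I*√899 (s = -4*√(-147 - 752) = -4*I*√899 ≈ -119.93*I)
(1115 - 603)*s = (1115 - 603)*(-4*I*√899) = 512*(-4*I*√899) = -2048*I*√899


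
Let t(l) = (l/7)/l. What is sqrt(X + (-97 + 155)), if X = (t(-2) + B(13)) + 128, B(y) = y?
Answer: sqrt(9758)/7 ≈ 14.112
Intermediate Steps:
t(l) = 1/7 (t(l) = (l*(1/7))/l = (l/7)/l = 1/7)
X = 988/7 (X = (1/7 + 13) + 128 = 92/7 + 128 = 988/7 ≈ 141.14)
sqrt(X + (-97 + 155)) = sqrt(988/7 + (-97 + 155)) = sqrt(988/7 + 58) = sqrt(1394/7) = sqrt(9758)/7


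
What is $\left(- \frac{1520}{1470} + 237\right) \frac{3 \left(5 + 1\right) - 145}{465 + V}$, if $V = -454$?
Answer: $- \frac{4405249}{1617} \approx -2724.3$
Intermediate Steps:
$\left(- \frac{1520}{1470} + 237\right) \frac{3 \left(5 + 1\right) - 145}{465 + V} = \left(- \frac{1520}{1470} + 237\right) \frac{3 \left(5 + 1\right) - 145}{465 - 454} = \left(\left(-1520\right) \frac{1}{1470} + 237\right) \frac{3 \cdot 6 - 145}{11} = \left(- \frac{152}{147} + 237\right) \left(18 - 145\right) \frac{1}{11} = \frac{34687 \left(\left(-127\right) \frac{1}{11}\right)}{147} = \frac{34687}{147} \left(- \frac{127}{11}\right) = - \frac{4405249}{1617}$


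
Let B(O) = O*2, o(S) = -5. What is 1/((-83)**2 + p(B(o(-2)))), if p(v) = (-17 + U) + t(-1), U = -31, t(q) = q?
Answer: 1/6840 ≈ 0.00014620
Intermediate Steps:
B(O) = 2*O
p(v) = -49 (p(v) = (-17 - 31) - 1 = -48 - 1 = -49)
1/((-83)**2 + p(B(o(-2)))) = 1/((-83)**2 - 49) = 1/(6889 - 49) = 1/6840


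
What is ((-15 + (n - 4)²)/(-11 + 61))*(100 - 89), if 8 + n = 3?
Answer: 363/25 ≈ 14.520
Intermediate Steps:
n = -5 (n = -8 + 3 = -5)
((-15 + (n - 4)²)/(-11 + 61))*(100 - 89) = ((-15 + (-5 - 4)²)/(-11 + 61))*(100 - 89) = ((-15 + (-9)²)/50)*11 = ((-15 + 81)*(1/50))*11 = (66*(1/50))*11 = (33/25)*11 = 363/25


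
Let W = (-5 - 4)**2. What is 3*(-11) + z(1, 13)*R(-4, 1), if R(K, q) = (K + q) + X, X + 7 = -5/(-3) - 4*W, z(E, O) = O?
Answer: -13060/3 ≈ -4353.3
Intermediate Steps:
W = 81 (W = (-9)**2 = 81)
X = -988/3 (X = -7 + (-5/(-3) - 4*81) = -7 + (-5*(-1/3) - 324) = -7 + (5/3 - 324) = -7 - 967/3 = -988/3 ≈ -329.33)
R(K, q) = -988/3 + K + q (R(K, q) = (K + q) - 988/3 = -988/3 + K + q)
3*(-11) + z(1, 13)*R(-4, 1) = 3*(-11) + 13*(-988/3 - 4 + 1) = -33 + 13*(-997/3) = -33 - 12961/3 = -13060/3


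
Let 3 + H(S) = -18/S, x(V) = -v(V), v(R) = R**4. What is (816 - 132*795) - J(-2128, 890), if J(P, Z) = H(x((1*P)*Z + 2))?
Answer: -74423572276740398317404936073/714779653256695559180232 ≈ -1.0412e+5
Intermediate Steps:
x(V) = -V**4
H(S) = -3 - 18/S
J(P, Z) = -3 + 18/(2 + P*Z)**4 (J(P, Z) = -3 - 18*(-1/((1*P)*Z + 2)**4) = -3 - 18*(-1/(P*Z + 2)**4) = -3 - 18*(-1/(2 + P*Z)**4) = -3 - (-18)/(2 + P*Z)**4 = -3 + 18/(2 + P*Z)**4)
(816 - 132*795) - J(-2128, 890) = (816 - 132*795) - (-3 + 18/(2 - 2128*890)**4) = (816 - 104940) - (-3 + 18/(2 - 1893920)**4) = -104124 - (-3 + 18/(-1893918)**4) = -104124 - (-3 + 18*(1/12866033758620520065244176)) = -104124 - (-3 + 1/714779653256695559180232) = -104124 - 1*(-2144338959770086677540695/714779653256695559180232) = -104124 + 2144338959770086677540695/714779653256695559180232 = -74423572276740398317404936073/714779653256695559180232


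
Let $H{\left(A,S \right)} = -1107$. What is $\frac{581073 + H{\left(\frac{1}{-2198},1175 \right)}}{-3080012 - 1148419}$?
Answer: $- \frac{193322}{1409477} \approx -0.13716$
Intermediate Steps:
$\frac{581073 + H{\left(\frac{1}{-2198},1175 \right)}}{-3080012 - 1148419} = \frac{581073 - 1107}{-3080012 - 1148419} = \frac{579966}{-4228431} = 579966 \left(- \frac{1}{4228431}\right) = - \frac{193322}{1409477}$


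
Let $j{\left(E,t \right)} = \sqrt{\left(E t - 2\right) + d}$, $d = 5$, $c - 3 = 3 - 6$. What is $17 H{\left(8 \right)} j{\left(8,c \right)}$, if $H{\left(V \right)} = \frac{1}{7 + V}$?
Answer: $\frac{17 \sqrt{3}}{15} \approx 1.963$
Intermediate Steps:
$c = 0$ ($c = 3 + \left(3 - 6\right) = 3 - 3 = 0$)
$j{\left(E,t \right)} = \sqrt{3 + E t}$ ($j{\left(E,t \right)} = \sqrt{\left(E t - 2\right) + 5} = \sqrt{\left(-2 + E t\right) + 5} = \sqrt{3 + E t}$)
$17 H{\left(8 \right)} j{\left(8,c \right)} = \frac{17}{7 + 8} \sqrt{3 + 8 \cdot 0} = \frac{17}{15} \sqrt{3 + 0} = 17 \cdot \frac{1}{15} \sqrt{3} = \frac{17 \sqrt{3}}{15}$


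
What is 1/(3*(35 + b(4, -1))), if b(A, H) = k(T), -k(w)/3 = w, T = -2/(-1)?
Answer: 1/87 ≈ 0.011494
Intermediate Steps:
T = 2 (T = -2*(-1) = 2)
k(w) = -3*w
b(A, H) = -6 (b(A, H) = -3*2 = -6)
1/(3*(35 + b(4, -1))) = 1/(3*(35 - 6)) = 1/(3*29) = 1/87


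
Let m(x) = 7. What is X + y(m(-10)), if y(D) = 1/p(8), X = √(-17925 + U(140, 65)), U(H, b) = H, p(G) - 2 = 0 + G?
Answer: ⅒ + I*√17785 ≈ 0.1 + 133.36*I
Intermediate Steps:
p(G) = 2 + G (p(G) = 2 + (0 + G) = 2 + G)
X = I*√17785 (X = √(-17925 + 140) = √(-17785) = I*√17785 ≈ 133.36*I)
y(D) = ⅒ (y(D) = 1/(2 + 8) = 1/10 = ⅒)
X + y(m(-10)) = I*√17785 + ⅒ = ⅒ + I*√17785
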